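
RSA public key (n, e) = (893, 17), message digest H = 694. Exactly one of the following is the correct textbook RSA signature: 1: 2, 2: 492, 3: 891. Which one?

1

Candidate 1: Squares mod 893: 2^1≡2, 2^2≡4, 2^4≡16, 2^8≡256, 2^16≡347; 17 = 16 + 1, so 2^17 ≡ 347·2 ≡ 694 (mod 893)
  → matches H = 694
Candidate 2: Squares mod 893: 492^1≡492, 492^2≡61, 492^4≡149, 492^8≡769, 492^16≡195; 17 = 16 + 1, so 492^17 ≡ 195·492 ≡ 389 (mod 893)
Candidate 3: Squares mod 893: 891^1≡891, 891^2≡4, 891^4≡16, 891^8≡256, 891^16≡347; 17 = 16 + 1, so 891^17 ≡ 347·891 ≡ 199 (mod 893)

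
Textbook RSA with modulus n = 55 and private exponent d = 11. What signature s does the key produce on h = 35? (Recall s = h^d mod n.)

35

h^2 ≡ 35^2 = 1225 ≡ 15
h^4 ≡ 15^2 = 225 ≡ 5
h^8 ≡ 5^2 = 25
11 = 8 + 2 + 1, so h^11 ≡ 25·15·35 ≡ 35 (mod 55)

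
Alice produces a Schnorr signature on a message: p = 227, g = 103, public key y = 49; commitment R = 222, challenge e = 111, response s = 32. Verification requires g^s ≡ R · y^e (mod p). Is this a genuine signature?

forged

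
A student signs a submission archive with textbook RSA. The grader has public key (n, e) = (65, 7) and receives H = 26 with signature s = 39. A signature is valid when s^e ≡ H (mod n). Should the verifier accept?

s^2 ≡ 39^2 = 1521 ≡ 26
s^4 ≡ 26^2 = 676 ≡ 26
7 = 4 + 2 + 1, so s^7 ≡ 26·26·39 ≡ 39 (mod 65)
39 ≠ 26, so verification fails.

reject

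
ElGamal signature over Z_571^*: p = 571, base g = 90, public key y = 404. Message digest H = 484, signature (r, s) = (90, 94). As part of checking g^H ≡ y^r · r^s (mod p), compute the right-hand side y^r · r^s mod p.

Squares mod 571: 404^1≡404, 404^2≡481, 404^4≡106, 404^8≡387, 404^16≡167, 404^32≡481, 404^64≡106
90 = 64 + 16 + 8 + 2, so 404^90 ≡ 106·167·387·481 ≡ 1 (mod 571)
Squares mod 571: 90^1≡90, 90^2≡106, 90^4≡387, 90^8≡167, 90^16≡481, 90^32≡106, 90^64≡387
94 = 64 + 16 + 8 + 4 + 2, so 90^94 ≡ 387·481·167·387·106 ≡ 387 (mod 571)
y^r · r^s ≡ 1·387 = 387 ≡ 387 (mod 571)

387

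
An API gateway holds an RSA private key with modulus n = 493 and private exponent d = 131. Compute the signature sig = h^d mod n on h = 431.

Squares mod 493: h^1≡431, h^2≡393, h^4≡140, h^8≡373, h^16≡103, h^32≡256, h^64≡460, h^128≡103
131 = 128 + 2 + 1, so h^131 ≡ 103·393·431 ≡ 165 (mod 493)

165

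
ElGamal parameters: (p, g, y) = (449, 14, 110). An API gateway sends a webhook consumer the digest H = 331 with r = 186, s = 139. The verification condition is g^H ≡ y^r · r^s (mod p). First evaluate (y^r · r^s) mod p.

110^2 = 12100 ≡ 426
110^4 ≡ 426^2 = 181476 ≡ 80
110^8 ≡ 80^2 = 6400 ≡ 114
110^16 ≡ 114^2 = 12996 ≡ 424
110^32 ≡ 424^2 = 179776 ≡ 176
110^64 ≡ 176^2 = 30976 ≡ 444
110^128 ≡ 444^2 = 197136 ≡ 25
186 = 128 + 32 + 16 + 8 + 2, so 110^186 ≡ 25·176·424·114·426 ≡ 360 (mod 449)
186^2 = 34596 ≡ 23
186^4 ≡ 23^2 = 529 ≡ 80
186^8 ≡ 80^2 = 6400 ≡ 114
186^16 ≡ 114^2 = 12996 ≡ 424
186^32 ≡ 424^2 = 179776 ≡ 176
186^64 ≡ 176^2 = 30976 ≡ 444
186^128 ≡ 444^2 = 197136 ≡ 25
139 = 128 + 8 + 2 + 1, so 186^139 ≡ 25·114·23·186 ≡ 154 (mod 449)
y^r · r^s ≡ 360·154 = 55440 ≡ 213 (mod 449)

213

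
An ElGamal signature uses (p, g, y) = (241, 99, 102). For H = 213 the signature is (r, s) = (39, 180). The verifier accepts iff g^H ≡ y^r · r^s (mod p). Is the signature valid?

valid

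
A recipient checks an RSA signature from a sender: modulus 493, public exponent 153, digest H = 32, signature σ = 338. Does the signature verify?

verifies

Squares mod 493: σ^1≡338, σ^2≡361, σ^4≡169, σ^8≡460, σ^16≡103, σ^32≡256, σ^64≡460, σ^128≡103
153 = 128 + 16 + 8 + 1, so σ^153 ≡ 103·103·460·338 ≡ 32 (mod 493)
Since 32 equals the digest 32, verification succeeds.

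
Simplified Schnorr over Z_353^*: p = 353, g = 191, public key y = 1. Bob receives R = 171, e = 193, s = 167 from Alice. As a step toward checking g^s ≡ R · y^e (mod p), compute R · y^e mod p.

171

1^2 = 1
1^4 ≡ 1^2 = 1
1^8 ≡ 1^2 = 1
1^16 ≡ 1^2 = 1
1^32 ≡ 1^2 = 1
1^64 ≡ 1^2 = 1
1^128 ≡ 1^2 = 1
193 = 128 + 64 + 1, so 1^193 ≡ 1·1·1 ≡ 1 (mod 353)
R · y^e ≡ 171·1 = 171 ≡ 171 (mod 353)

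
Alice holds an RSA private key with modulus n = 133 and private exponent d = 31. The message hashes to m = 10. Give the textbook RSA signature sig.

108

m^2 ≡ 10^2 = 100
m^4 ≡ 100^2 = 10000 ≡ 25
m^8 ≡ 25^2 = 625 ≡ 93
m^16 ≡ 93^2 = 8649 ≡ 4
31 = 16 + 8 + 4 + 2 + 1, so m^31 ≡ 4·93·25·100·10 ≡ 108 (mod 133)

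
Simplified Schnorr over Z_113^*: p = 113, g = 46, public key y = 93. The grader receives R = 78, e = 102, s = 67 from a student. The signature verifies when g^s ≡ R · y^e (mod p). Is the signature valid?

invalid

g^s mod p:
Squares mod 113: 46^1≡46, 46^2≡82, 46^4≡57, 46^8≡85, 46^16≡106, 46^32≡49, 46^64≡28
67 = 64 + 2 + 1, so 46^67 ≡ 28·82·46 ≡ 74 (mod 113)
R · y^e mod p:
Squares mod 113: 93^1≡93, 93^2≡61, 93^4≡105, 93^8≡64, 93^16≡28, 93^32≡106, 93^64≡49
102 = 64 + 32 + 4 + 2, so 93^102 ≡ 49·106·105·61 ≡ 31 (mod 113)
78·31 = 2418 ≡ 45 (mod 113)
74 ≠ 45; the check fails.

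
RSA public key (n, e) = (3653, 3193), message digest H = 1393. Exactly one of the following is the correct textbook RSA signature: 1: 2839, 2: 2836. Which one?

Candidate 1: Squares mod 3653: 2839^1≡2839, 2839^2≡1403, 2839^4≡3095, 2839^8≡859, 2839^16≡3628, 2839^32≡625, 2839^64≡3407, 2839^128≡2068, 2839^256≡2614, 2839^512≡1886, 2839^1024≡2627, 2839^2048≡612; 3193 = 2048 + 1024 + 64 + 32 + 16 + 8 + 1, so 2839^3193 ≡ 612·2627·3407·625·3628·859·2839 ≡ 265 (mod 3653)
Candidate 2: Squares mod 3653: 2836^1≡2836, 2836^2≡2643, 2836^4≡913, 2836^8≡685, 2836^16≡1641, 2836^32≡620, 2836^64≡835, 2836^128≡3155, 2836^256≡3253, 2836^512≡2921, 2836^1024≡2486, 2836^2048≡2973; 3193 = 2048 + 1024 + 64 + 32 + 16 + 8 + 1, so 2836^3193 ≡ 2973·2486·835·620·1641·685·2836 ≡ 1393 (mod 3653)
  → matches H = 1393

2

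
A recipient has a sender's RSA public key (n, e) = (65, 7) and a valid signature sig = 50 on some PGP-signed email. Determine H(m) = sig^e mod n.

sig^7 mod 65 = 15

15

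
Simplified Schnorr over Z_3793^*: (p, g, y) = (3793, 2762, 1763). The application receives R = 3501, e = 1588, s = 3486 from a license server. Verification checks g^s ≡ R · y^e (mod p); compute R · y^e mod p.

1763^2 = 3108169 ≡ 1702
1763^4 ≡ 1702^2 = 2896804 ≡ 2745
1763^8 ≡ 2745^2 = 7535025 ≡ 2127
1763^16 ≡ 2127^2 = 4524129 ≡ 2873
1763^32 ≡ 2873^2 = 8254129 ≡ 561
1763^64 ≡ 561^2 = 314721 ≡ 3695
1763^128 ≡ 3695^2 = 13653025 ≡ 2018
1763^256 ≡ 2018^2 = 4072324 ≡ 2435
1763^512 ≡ 2435^2 = 5929225 ≡ 766
1763^1024 ≡ 766^2 = 586756 ≡ 2634
1588 = 1024 + 512 + 32 + 16 + 4, so 1763^1588 ≡ 2634·766·561·2873·2745 ≡ 1756 (mod 3793)
R · y^e ≡ 3501·1756 = 6147756 ≡ 3096 (mod 3793)

3096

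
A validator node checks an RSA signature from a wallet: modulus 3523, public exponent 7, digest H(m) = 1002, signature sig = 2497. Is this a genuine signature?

genuine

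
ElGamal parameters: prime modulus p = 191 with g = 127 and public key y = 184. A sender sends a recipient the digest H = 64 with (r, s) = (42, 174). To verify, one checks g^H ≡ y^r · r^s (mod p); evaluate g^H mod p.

Squares mod 191: 127^1≡127, 127^2≡85, 127^4≡158, 127^8≡134, 127^16≡2, 127^32≡4, 127^64≡16
127^64 ≡ 16 (mod 191)

16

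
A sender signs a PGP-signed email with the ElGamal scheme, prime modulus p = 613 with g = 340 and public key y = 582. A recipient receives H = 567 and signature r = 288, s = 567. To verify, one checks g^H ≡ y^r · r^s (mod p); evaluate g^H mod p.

69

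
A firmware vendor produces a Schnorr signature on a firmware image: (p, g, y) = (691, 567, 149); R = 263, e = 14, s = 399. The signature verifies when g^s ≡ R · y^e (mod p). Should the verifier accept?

g^s mod p:
567^2 = 321489 ≡ 174
567^4 ≡ 174^2 = 30276 ≡ 563
567^8 ≡ 563^2 = 316969 ≡ 491
567^16 ≡ 491^2 = 241081 ≡ 613
567^32 ≡ 613^2 = 375769 ≡ 556
567^64 ≡ 556^2 = 309136 ≡ 259
567^128 ≡ 259^2 = 67081 ≡ 54
567^256 ≡ 54^2 = 2916 ≡ 152
399 = 256 + 128 + 8 + 4 + 2 + 1, so 567^399 ≡ 152·54·491·563·174·567 ≡ 549 (mod 691)
R · y^e mod p:
149^2 = 22201 ≡ 89
149^4 ≡ 89^2 = 7921 ≡ 320
149^8 ≡ 320^2 = 102400 ≡ 132
14 = 8 + 4 + 2, so 149^14 ≡ 132·320·89 ≡ 320 (mod 691)
263·320 = 84160 ≡ 549 (mod 691)
549 ≡ 549 (mod 691); signature holds.

accept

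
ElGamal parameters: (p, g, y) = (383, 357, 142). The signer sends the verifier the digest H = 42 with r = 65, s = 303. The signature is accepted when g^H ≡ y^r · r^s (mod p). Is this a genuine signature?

forged

Left side g^H mod p:
Squares mod 383: 357^1≡357, 357^2≡293, 357^4≡57, 357^8≡185, 357^16≡138, 357^32≡277
42 = 32 + 8 + 2, so 357^42 ≡ 277·185·293 ≡ 36 (mod 383)
Right side y^r · r^s mod p:
Squares mod 383: 142^1≡142, 142^2≡248, 142^4≡224, 142^8≡3, 142^16≡9, 142^32≡81, 142^64≡50
65 = 64 + 1, so 142^65 ≡ 50·142 ≡ 206 (mod 383)
Squares mod 383: 65^1≡65, 65^2≡12, 65^4≡144, 65^8≡54, 65^16≡235, 65^32≡73, 65^64≡350, 65^128≡323, 65^256≡153
303 = 256 + 32 + 8 + 4 + 2 + 1, so 65^303 ≡ 153·73·54·144·12·65 ≡ 342 (mod 383)
206·342 = 70452 ≡ 363 (mod 383)
36 ≠ 363, so verification fails.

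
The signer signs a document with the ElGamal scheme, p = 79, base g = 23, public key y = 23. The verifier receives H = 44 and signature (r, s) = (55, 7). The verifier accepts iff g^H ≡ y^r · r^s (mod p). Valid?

no

Left side g^H mod p:
23^2 = 529 ≡ 55
23^4 ≡ 55^2 = 3025 ≡ 23
23^8 ≡ 23^2 = 529 ≡ 55
23^16 ≡ 55^2 = 3025 ≡ 23
23^32 ≡ 23^2 = 529 ≡ 55
44 = 32 + 8 + 4, so 23^44 ≡ 55·55·23 ≡ 55 (mod 79)
Right side y^r · r^s mod p:
23^2 = 529 ≡ 55
23^4 ≡ 55^2 = 3025 ≡ 23
23^8 ≡ 23^2 = 529 ≡ 55
23^16 ≡ 55^2 = 3025 ≡ 23
23^32 ≡ 23^2 = 529 ≡ 55
55 = 32 + 16 + 4 + 2 + 1, so 23^55 ≡ 55·23·23·55·23 ≡ 23 (mod 79)
55^2 = 3025 ≡ 23
55^4 ≡ 23^2 = 529 ≡ 55
7 = 4 + 2 + 1, so 55^7 ≡ 55·23·55 ≡ 55 (mod 79)
23·55 = 1265 ≡ 1 (mod 79)
55 ≠ 1, so verification fails.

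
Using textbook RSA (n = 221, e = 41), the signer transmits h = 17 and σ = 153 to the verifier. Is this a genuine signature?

σ^2 ≡ 153^2 = 23409 ≡ 204
σ^4 ≡ 204^2 = 41616 ≡ 68
σ^8 ≡ 68^2 = 4624 ≡ 204
σ^16 ≡ 204^2 = 41616 ≡ 68
σ^32 ≡ 68^2 = 4624 ≡ 204
41 = 32 + 8 + 1, so σ^41 ≡ 204·204·153 ≡ 17 (mod 221)
σ^41 mod 221 = 17 matches h.

genuine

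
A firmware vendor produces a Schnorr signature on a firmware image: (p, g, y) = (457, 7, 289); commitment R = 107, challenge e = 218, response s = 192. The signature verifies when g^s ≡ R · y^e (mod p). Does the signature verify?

does not verify

g^s mod p:
Squares mod 457: 7^1≡7, 7^2≡49, 7^4≡116, 7^8≡203, 7^16≡79, 7^32≡300, 7^64≡428, 7^128≡384
192 = 128 + 64, so 7^192 ≡ 384·428 ≡ 289 (mod 457)
R · y^e mod p:
Squares mod 457: 289^1≡289, 289^2≡347, 289^4≡218, 289^8≡453, 289^16≡16, 289^32≡256, 289^64≡185, 289^128≡407
218 = 128 + 64 + 16 + 8 + 2, so 289^218 ≡ 407·185·16·453·347 ≡ 215 (mod 457)
107·215 = 23005 ≡ 155 (mod 457)
289 ≠ 155; the check fails.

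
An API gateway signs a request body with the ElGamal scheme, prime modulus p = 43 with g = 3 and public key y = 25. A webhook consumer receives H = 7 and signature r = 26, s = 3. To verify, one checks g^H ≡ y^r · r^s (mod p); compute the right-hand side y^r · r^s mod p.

37

Squares mod 43: 25^1≡25, 25^2≡23, 25^4≡13, 25^8≡40, 25^16≡9
26 = 16 + 8 + 2, so 25^26 ≡ 9·40·23 ≡ 24 (mod 43)
Squares mod 43: 26^1≡26, 26^2≡31
3 = 2 + 1, so 26^3 ≡ 31·26 ≡ 32 (mod 43)
y^r · r^s ≡ 24·32 = 768 ≡ 37 (mod 43)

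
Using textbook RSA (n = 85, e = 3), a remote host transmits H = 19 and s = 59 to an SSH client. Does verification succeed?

passes

Squares mod 85: s^1≡59, s^2≡81
3 = 2 + 1, so s^3 ≡ 81·59 ≡ 19 (mod 85)
19 = H, so the signature checks out.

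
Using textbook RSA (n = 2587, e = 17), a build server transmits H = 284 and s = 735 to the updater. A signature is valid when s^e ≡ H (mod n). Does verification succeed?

passes

s^2 ≡ 735^2 = 540225 ≡ 2129
s^4 ≡ 2129^2 = 4532641 ≡ 217
s^8 ≡ 217^2 = 47089 ≡ 523
s^16 ≡ 523^2 = 273529 ≡ 1894
17 = 16 + 1, so s^17 ≡ 1894·735 ≡ 284 (mod 2587)
s^17 mod 2587 = 284 matches H.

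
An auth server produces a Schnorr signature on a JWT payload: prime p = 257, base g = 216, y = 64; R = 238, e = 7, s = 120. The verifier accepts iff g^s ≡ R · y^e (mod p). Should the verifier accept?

g^s mod p:
216^2 = 46656 ≡ 139
216^4 ≡ 139^2 = 19321 ≡ 46
216^8 ≡ 46^2 = 2116 ≡ 60
216^16 ≡ 60^2 = 3600 ≡ 2
216^32 ≡ 2^2 = 4
216^64 ≡ 4^2 = 16
120 = 64 + 32 + 16 + 8, so 216^120 ≡ 16·4·2·60 ≡ 227 (mod 257)
R · y^e mod p:
64^2 = 4096 ≡ 241
64^4 ≡ 241^2 = 58081 ≡ 256
7 = 4 + 2 + 1, so 64^7 ≡ 256·241·64 ≡ 253 (mod 257)
238·253 = 60214 ≡ 76 (mod 257)
227 ≠ 76; the check fails.

reject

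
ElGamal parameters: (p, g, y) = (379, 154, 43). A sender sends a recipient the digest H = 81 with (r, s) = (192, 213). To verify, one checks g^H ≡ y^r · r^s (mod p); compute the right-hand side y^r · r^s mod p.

241

Squares mod 379: 43^1≡43, 43^2≡333, 43^4≡221, 43^8≡329, 43^16≡226, 43^32≡290, 43^64≡341, 43^128≡307
192 = 128 + 64, so 43^192 ≡ 307·341 ≡ 83 (mod 379)
Squares mod 379: 192^1≡192, 192^2≡101, 192^4≡347, 192^8≡266, 192^16≡262, 192^32≡45, 192^64≡130, 192^128≡224
213 = 128 + 64 + 16 + 4 + 1, so 192^213 ≡ 224·130·262·347·192 ≡ 44 (mod 379)
y^r · r^s ≡ 83·44 = 3652 ≡ 241 (mod 379)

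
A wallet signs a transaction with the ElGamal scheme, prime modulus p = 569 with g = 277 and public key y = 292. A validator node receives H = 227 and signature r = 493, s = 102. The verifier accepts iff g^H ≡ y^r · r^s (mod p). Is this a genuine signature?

Left side g^H mod p:
Squares mod 569: 277^1≡277, 277^2≡483, 277^4≡568, 277^8≡1, 277^16≡1, 277^32≡1, 277^64≡1, 277^128≡1
227 = 128 + 64 + 32 + 2 + 1, so 277^227 ≡ 1·1·1·483·277 ≡ 76 (mod 569)
Right side y^r · r^s mod p:
Squares mod 569: 292^1≡292, 292^2≡483, 292^4≡568, 292^8≡1, 292^16≡1, 292^32≡1, 292^64≡1, 292^128≡1, 292^256≡1
493 = 256 + 128 + 64 + 32 + 8 + 4 + 1, so 292^493 ≡ 1·1·1·1·1·568·292 ≡ 277 (mod 569)
Squares mod 569: 493^1≡493, 493^2≡86, 493^4≡568, 493^8≡1, 493^16≡1, 493^32≡1, 493^64≡1
102 = 64 + 32 + 4 + 2, so 493^102 ≡ 1·1·568·86 ≡ 483 (mod 569)
277·483 = 133791 ≡ 76 (mod 569)
76 ≡ 76 (mod 569), so the signature is genuine.

genuine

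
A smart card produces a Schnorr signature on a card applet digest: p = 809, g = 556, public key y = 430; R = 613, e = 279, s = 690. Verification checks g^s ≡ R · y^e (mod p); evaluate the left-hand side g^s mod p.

441

556^690 mod 809 = 441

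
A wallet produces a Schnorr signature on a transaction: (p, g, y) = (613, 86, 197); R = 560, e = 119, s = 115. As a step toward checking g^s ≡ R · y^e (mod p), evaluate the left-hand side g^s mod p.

560

86^2 = 7396 ≡ 40
86^4 ≡ 40^2 = 1600 ≡ 374
86^8 ≡ 374^2 = 139876 ≡ 112
86^16 ≡ 112^2 = 12544 ≡ 284
86^32 ≡ 284^2 = 80656 ≡ 353
86^64 ≡ 353^2 = 124609 ≡ 170
115 = 64 + 32 + 16 + 2 + 1, so 86^115 ≡ 170·353·284·40·86 ≡ 560 (mod 613)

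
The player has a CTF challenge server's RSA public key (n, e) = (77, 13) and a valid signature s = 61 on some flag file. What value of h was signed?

Squares mod 77: s^1≡61, s^2≡25, s^4≡9, s^8≡4
13 = 8 + 4 + 1, so s^13 ≡ 4·9·61 ≡ 40 (mod 77)

40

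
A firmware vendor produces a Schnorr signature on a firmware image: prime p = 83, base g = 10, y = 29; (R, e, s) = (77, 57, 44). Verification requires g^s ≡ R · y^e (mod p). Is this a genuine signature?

forged

g^s mod p:
Squares mod 83: 10^1≡10, 10^2≡17, 10^4≡40, 10^8≡23, 10^16≡31, 10^32≡48
44 = 32 + 8 + 4, so 10^44 ≡ 48·23·40 ≡ 4 (mod 83)
R · y^e mod p:
Squares mod 83: 29^1≡29, 29^2≡11, 29^4≡38, 29^8≡33, 29^16≡10, 29^32≡17
57 = 32 + 16 + 8 + 1, so 29^57 ≡ 17·10·33·29 ≡ 10 (mod 83)
77·10 = 770 ≡ 23 (mod 83)
4 ≠ 23; the check fails.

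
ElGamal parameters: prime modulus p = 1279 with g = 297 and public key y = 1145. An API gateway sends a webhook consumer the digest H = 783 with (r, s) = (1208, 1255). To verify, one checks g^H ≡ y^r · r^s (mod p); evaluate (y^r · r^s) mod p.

575

Squares mod 1279: 1145^1≡1145, 1145^2≡50, 1145^4≡1221, 1145^8≡806, 1145^16≡1183, 1145^32≡263, 1145^64≡103, 1145^128≡377, 1145^256≡160, 1145^512≡20, 1145^1024≡400
1208 = 1024 + 128 + 32 + 16 + 8, so 1145^1208 ≡ 400·377·263·1183·806 ≡ 251 (mod 1279)
Squares mod 1279: 1208^1≡1208, 1208^2≡1204, 1208^4≡509, 1208^8≡723, 1208^16≡897, 1208^32≡118, 1208^64≡1134, 1208^128≡561, 1208^256≡87, 1208^512≡1174, 1208^1024≡793
1255 = 1024 + 128 + 64 + 32 + 4 + 2 + 1, so 1208^1255 ≡ 793·561·1134·118·509·1204·1208 ≡ 573 (mod 1279)
y^r · r^s ≡ 251·573 = 143823 ≡ 575 (mod 1279)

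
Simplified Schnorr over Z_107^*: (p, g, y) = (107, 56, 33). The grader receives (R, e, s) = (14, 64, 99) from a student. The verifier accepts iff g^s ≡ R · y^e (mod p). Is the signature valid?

valid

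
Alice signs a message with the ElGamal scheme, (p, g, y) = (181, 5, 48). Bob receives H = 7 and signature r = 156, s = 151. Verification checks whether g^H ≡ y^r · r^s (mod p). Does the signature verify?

Left side g^H mod p:
5^2 = 25
5^4 ≡ 25^2 = 625 ≡ 82
7 = 4 + 2 + 1, so 5^7 ≡ 82·25·5 ≡ 114 (mod 181)
Right side y^r · r^s mod p:
48^2 = 2304 ≡ 132
48^4 ≡ 132^2 = 17424 ≡ 48
48^8 ≡ 48^2 = 2304 ≡ 132
48^16 ≡ 132^2 = 17424 ≡ 48
48^32 ≡ 48^2 = 2304 ≡ 132
48^64 ≡ 132^2 = 17424 ≡ 48
48^128 ≡ 48^2 = 2304 ≡ 132
156 = 128 + 16 + 8 + 4, so 48^156 ≡ 132·48·132·48 ≡ 1 (mod 181)
156^2 = 24336 ≡ 82
156^4 ≡ 82^2 = 6724 ≡ 27
156^8 ≡ 27^2 = 729 ≡ 5
156^16 ≡ 5^2 = 25
156^32 ≡ 25^2 = 625 ≡ 82
156^64 ≡ 82^2 = 6724 ≡ 27
156^128 ≡ 27^2 = 729 ≡ 5
151 = 128 + 16 + 4 + 2 + 1, so 156^151 ≡ 5·25·27·82·156 ≡ 156 (mod 181)
1·156 = 156 ≡ 156 (mod 181)
114 ≠ 156, so verification fails.

does not verify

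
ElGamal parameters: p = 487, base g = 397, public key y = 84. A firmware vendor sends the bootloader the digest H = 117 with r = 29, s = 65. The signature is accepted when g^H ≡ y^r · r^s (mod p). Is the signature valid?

valid

Left side g^H mod p:
Squares mod 487: 397^1≡397, 397^2≡308, 397^4≡386, 397^8≡461, 397^16≡189, 397^32≡170, 397^64≡167
117 = 64 + 32 + 16 + 4 + 1, so 397^117 ≡ 167·170·189·386·397 ≡ 362 (mod 487)
Right side y^r · r^s mod p:
Squares mod 487: 84^1≡84, 84^2≡238, 84^4≡152, 84^8≡215, 84^16≡447
29 = 16 + 8 + 4 + 1, so 84^29 ≡ 447·215·152·84 ≡ 64 (mod 487)
Squares mod 487: 29^1≡29, 29^2≡354, 29^4≡157, 29^8≡299, 29^16≡280, 29^32≡480, 29^64≡49
65 = 64 + 1, so 29^65 ≡ 49·29 ≡ 447 (mod 487)
64·447 = 28608 ≡ 362 (mod 487)
362 ≡ 362 (mod 487), so the signature is genuine.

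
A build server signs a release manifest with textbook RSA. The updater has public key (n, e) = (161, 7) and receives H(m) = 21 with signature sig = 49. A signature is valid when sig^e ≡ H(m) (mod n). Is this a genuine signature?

forged

sig^2 ≡ 49^2 = 2401 ≡ 147
sig^4 ≡ 147^2 = 21609 ≡ 35
7 = 4 + 2 + 1, so sig^7 ≡ 35·147·49 ≡ 140 (mod 161)
sig^7 mod 161 = 140, but H(m) = 21.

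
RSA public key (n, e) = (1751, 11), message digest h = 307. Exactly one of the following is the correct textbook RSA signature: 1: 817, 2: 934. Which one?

Candidate 1: 817^2 = 667489 ≡ 358; 817^4 ≡ 358^2 = 128164 ≡ 341; 817^8 ≡ 341^2 = 116281 ≡ 715; 11 = 8 + 2 + 1, so 817^11 ≡ 715·358·817 ≡ 307 (mod 1751)
  → matches h = 307
Candidate 2: 934^2 = 872356 ≡ 358; 934^4 ≡ 358^2 = 128164 ≡ 341; 934^8 ≡ 341^2 = 116281 ≡ 715; 11 = 8 + 2 + 1, so 934^11 ≡ 715·358·934 ≡ 1444 (mod 1751)

1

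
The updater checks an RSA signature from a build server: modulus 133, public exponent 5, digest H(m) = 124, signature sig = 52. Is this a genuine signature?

sig^2 ≡ 52^2 = 2704 ≡ 44
sig^4 ≡ 44^2 = 1936 ≡ 74
5 = 4 + 1, so sig^5 ≡ 74·52 ≡ 124 (mod 133)
Since 124 equals the digest 124, verification succeeds.

genuine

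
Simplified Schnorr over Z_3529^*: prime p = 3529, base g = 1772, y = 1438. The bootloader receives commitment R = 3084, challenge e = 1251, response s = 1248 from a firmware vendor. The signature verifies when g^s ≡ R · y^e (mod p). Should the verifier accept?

g^s mod p:
Squares mod 3529: 1772^1≡1772, 1772^2≡2703, 1772^4≡1179, 1772^8≡3144, 1772^16≡7, 1772^32≡49, 1772^64≡2401, 1772^128≡1944, 1772^256≡3106, 1772^512≡2479, 1772^1024≡1452
1248 = 1024 + 128 + 64 + 32, so 1772^1248 ≡ 1452·1944·2401·49 ≡ 213 (mod 3529)
R · y^e mod p:
Squares mod 3529: 1438^1≡1438, 1438^2≡3379, 1438^4≡1326, 1438^8≡834, 1438^16≡343, 1438^32≡1192, 1438^64≡2206, 1438^128≡3474, 1438^256≡3025, 1438^512≡3457, 1438^1024≡1655
1251 = 1024 + 128 + 64 + 32 + 2 + 1, so 1438^1251 ≡ 1655·3474·2206·1192·3379·1438 ≡ 189 (mod 3529)
3084·189 = 582876 ≡ 591 (mod 3529)
213 ≠ 591; the check fails.

reject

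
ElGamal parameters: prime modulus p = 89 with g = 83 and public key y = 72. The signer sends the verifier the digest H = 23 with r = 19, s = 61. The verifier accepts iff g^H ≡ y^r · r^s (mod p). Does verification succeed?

Left side g^H mod p:
83^2 = 6889 ≡ 36
83^4 ≡ 36^2 = 1296 ≡ 50
83^8 ≡ 50^2 = 2500 ≡ 8
83^16 ≡ 8^2 = 64
23 = 16 + 4 + 2 + 1, so 83^23 ≡ 64·50·36·83 ≡ 63 (mod 89)
Right side y^r · r^s mod p:
72^2 = 5184 ≡ 22
72^4 ≡ 22^2 = 484 ≡ 39
72^8 ≡ 39^2 = 1521 ≡ 8
72^16 ≡ 8^2 = 64
19 = 16 + 2 + 1, so 72^19 ≡ 64·22·72 ≡ 5 (mod 89)
19^2 = 361 ≡ 5
19^4 ≡ 5^2 = 25
19^8 ≡ 25^2 = 625 ≡ 2
19^16 ≡ 2^2 = 4
19^32 ≡ 4^2 = 16
61 = 32 + 16 + 8 + 4 + 1, so 19^61 ≡ 16·4·2·25·19 ≡ 13 (mod 89)
5·13 = 65 ≡ 65 (mod 89)
63 ≠ 65, so verification fails.

fails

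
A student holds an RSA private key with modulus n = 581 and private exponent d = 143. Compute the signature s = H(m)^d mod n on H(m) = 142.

11

(H(m))^2 ≡ 142^2 = 20164 ≡ 410
(H(m))^4 ≡ 410^2 = 168100 ≡ 191
(H(m))^8 ≡ 191^2 = 36481 ≡ 459
(H(m))^16 ≡ 459^2 = 210681 ≡ 359
(H(m))^32 ≡ 359^2 = 128881 ≡ 480
(H(m))^64 ≡ 480^2 = 230400 ≡ 324
(H(m))^128 ≡ 324^2 = 104976 ≡ 396
143 = 128 + 8 + 4 + 2 + 1, so (H(m))^143 ≡ 396·459·191·410·142 ≡ 11 (mod 581)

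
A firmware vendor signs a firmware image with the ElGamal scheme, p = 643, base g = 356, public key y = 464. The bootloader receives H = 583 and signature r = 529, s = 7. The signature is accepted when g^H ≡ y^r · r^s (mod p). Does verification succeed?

Left side g^H mod p:
356^583 mod 643 = 271
Right side y^r · r^s mod p:
464^529 mod 643 = 565
529^7 mod 643 = 584
565·584 = 329960 ≡ 101 (mod 643)
271 ≠ 101, so verification fails.

fails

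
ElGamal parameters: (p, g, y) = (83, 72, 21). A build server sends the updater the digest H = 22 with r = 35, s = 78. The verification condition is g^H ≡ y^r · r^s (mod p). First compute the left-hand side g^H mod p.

70

72^2 = 5184 ≡ 38
72^4 ≡ 38^2 = 1444 ≡ 33
72^8 ≡ 33^2 = 1089 ≡ 10
72^16 ≡ 10^2 = 100 ≡ 17
22 = 16 + 4 + 2, so 72^22 ≡ 17·33·38 ≡ 70 (mod 83)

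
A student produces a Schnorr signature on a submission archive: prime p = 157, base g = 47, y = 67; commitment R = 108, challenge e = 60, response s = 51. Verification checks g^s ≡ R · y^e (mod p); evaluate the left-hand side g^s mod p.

47^2 = 2209 ≡ 11
47^4 ≡ 11^2 = 121
47^8 ≡ 121^2 = 14641 ≡ 40
47^16 ≡ 40^2 = 1600 ≡ 30
47^32 ≡ 30^2 = 900 ≡ 115
51 = 32 + 16 + 2 + 1, so 47^51 ≡ 115·30·11·47 ≡ 130 (mod 157)

130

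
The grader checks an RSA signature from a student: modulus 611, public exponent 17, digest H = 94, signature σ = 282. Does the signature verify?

σ^2 ≡ 282^2 = 79524 ≡ 94
σ^4 ≡ 94^2 = 8836 ≡ 282
σ^8 ≡ 282^2 = 79524 ≡ 94
σ^16 ≡ 94^2 = 8836 ≡ 282
17 = 16 + 1, so σ^17 ≡ 282·282 ≡ 94 (mod 611)
94 = H, so the signature checks out.

verifies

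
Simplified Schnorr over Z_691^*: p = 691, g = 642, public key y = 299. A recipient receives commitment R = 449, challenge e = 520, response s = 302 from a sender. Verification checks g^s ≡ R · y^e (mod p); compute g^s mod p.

22

Squares mod 691: 642^1≡642, 642^2≡328, 642^4≡479, 642^8≡29, 642^16≡150, 642^32≡388, 642^64≡597, 642^128≡544, 642^256≡188
302 = 256 + 32 + 8 + 4 + 2, so 642^302 ≡ 188·388·29·479·328 ≡ 22 (mod 691)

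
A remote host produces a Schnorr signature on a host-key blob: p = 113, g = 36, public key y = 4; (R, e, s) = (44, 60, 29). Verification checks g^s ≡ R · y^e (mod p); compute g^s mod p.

77

36^29 mod 113 = 77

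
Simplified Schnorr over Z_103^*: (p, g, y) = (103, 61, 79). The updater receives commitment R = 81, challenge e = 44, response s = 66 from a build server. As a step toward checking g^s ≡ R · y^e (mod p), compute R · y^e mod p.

8

Squares mod 103: 79^1≡79, 79^2≡61, 79^4≡13, 79^8≡66, 79^16≡30, 79^32≡76
44 = 32 + 8 + 4, so 79^44 ≡ 76·66·13 ≡ 9 (mod 103)
R · y^e ≡ 81·9 = 729 ≡ 8 (mod 103)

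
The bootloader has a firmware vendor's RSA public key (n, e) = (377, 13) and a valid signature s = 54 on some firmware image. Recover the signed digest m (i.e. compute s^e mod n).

210

s^2 ≡ 54^2 = 2916 ≡ 277
s^4 ≡ 277^2 = 76729 ≡ 198
s^8 ≡ 198^2 = 39204 ≡ 373
13 = 8 + 4 + 1, so s^13 ≡ 373·198·54 ≡ 210 (mod 377)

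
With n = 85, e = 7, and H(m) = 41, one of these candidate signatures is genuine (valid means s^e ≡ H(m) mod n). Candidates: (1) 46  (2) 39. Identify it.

Candidate 1: 46^7 mod 85 = 41
  → matches H(m) = 41
Candidate 2: 39^7 mod 85 = 44

1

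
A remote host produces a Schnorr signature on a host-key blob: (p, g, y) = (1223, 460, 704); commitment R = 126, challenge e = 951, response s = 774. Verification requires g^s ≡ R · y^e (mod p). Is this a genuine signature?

g^s mod p:
460^2 = 211600 ≡ 21
460^4 ≡ 21^2 = 441
460^8 ≡ 441^2 = 194481 ≡ 24
460^16 ≡ 24^2 = 576
460^32 ≡ 576^2 = 331776 ≡ 343
460^64 ≡ 343^2 = 117649 ≡ 241
460^128 ≡ 241^2 = 58081 ≡ 600
460^256 ≡ 600^2 = 360000 ≡ 438
460^512 ≡ 438^2 = 191844 ≡ 1056
774 = 512 + 256 + 4 + 2, so 460^774 ≡ 1056·438·441·21 ≡ 1141 (mod 1223)
R · y^e mod p:
704^2 = 495616 ≡ 301
704^4 ≡ 301^2 = 90601 ≡ 99
704^8 ≡ 99^2 = 9801 ≡ 17
704^16 ≡ 17^2 = 289
704^32 ≡ 289^2 = 83521 ≡ 357
704^64 ≡ 357^2 = 127449 ≡ 257
704^128 ≡ 257^2 = 66049 ≡ 7
704^256 ≡ 7^2 = 49
704^512 ≡ 49^2 = 2401 ≡ 1178
951 = 512 + 256 + 128 + 32 + 16 + 4 + 2 + 1, so 704^951 ≡ 1178·49·7·357·289·99·301·704 ≡ 77 (mod 1223)
126·77 = 9702 ≡ 1141 (mod 1223)
1141 ≡ 1141 (mod 1223); signature holds.

genuine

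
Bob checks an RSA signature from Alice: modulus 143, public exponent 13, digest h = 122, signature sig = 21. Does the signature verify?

sig^2 ≡ 21^2 = 441 ≡ 12
sig^4 ≡ 12^2 = 144 ≡ 1
sig^8 ≡ 1^2 = 1
13 = 8 + 4 + 1, so sig^13 ≡ 1·1·21 ≡ 21 (mod 143)
The recovered value 21 does not match the digest 122.

does not verify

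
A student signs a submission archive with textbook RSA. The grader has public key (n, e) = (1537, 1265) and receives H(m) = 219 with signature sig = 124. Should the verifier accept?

reject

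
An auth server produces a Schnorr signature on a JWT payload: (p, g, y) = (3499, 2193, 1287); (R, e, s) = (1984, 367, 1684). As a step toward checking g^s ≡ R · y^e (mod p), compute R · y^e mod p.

1287^2 = 1656369 ≡ 1342
1287^4 ≡ 1342^2 = 1800964 ≡ 2478
1287^8 ≡ 2478^2 = 6140484 ≡ 3238
1287^16 ≡ 3238^2 = 10484644 ≡ 1640
1287^32 ≡ 1640^2 = 2689600 ≡ 2368
1287^64 ≡ 2368^2 = 5607424 ≡ 2026
1287^128 ≡ 2026^2 = 4104676 ≡ 349
1287^256 ≡ 349^2 = 121801 ≡ 2835
367 = 256 + 64 + 32 + 8 + 4 + 2 + 1, so 1287^367 ≡ 2835·2026·2368·3238·2478·1342·1287 ≡ 781 (mod 3499)
R · y^e ≡ 1984·781 = 1549504 ≡ 2946 (mod 3499)

2946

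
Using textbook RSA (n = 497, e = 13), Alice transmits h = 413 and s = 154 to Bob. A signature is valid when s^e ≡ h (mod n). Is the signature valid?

valid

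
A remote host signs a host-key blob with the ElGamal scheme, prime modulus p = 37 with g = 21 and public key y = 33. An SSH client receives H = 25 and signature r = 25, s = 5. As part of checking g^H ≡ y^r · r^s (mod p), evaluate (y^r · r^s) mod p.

33^2 = 1089 ≡ 16
33^4 ≡ 16^2 = 256 ≡ 34
33^8 ≡ 34^2 = 1156 ≡ 9
33^16 ≡ 9^2 = 81 ≡ 7
25 = 16 + 8 + 1, so 33^25 ≡ 7·9·33 ≡ 7 (mod 37)
25^2 = 625 ≡ 33
25^4 ≡ 33^2 = 1089 ≡ 16
5 = 4 + 1, so 25^5 ≡ 16·25 ≡ 30 (mod 37)
y^r · r^s ≡ 7·30 = 210 ≡ 25 (mod 37)

25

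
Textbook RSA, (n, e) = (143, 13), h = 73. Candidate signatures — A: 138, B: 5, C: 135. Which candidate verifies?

A

Candidate A: Squares mod 143: 138^1≡138, 138^2≡25, 138^4≡53, 138^8≡92; 13 = 8 + 4 + 1, so 138^13 ≡ 92·53·138 ≡ 73 (mod 143)
  → matches h = 73
Candidate B: Squares mod 143: 5^1≡5, 5^2≡25, 5^4≡53, 5^8≡92; 13 = 8 + 4 + 1, so 5^13 ≡ 92·53·5 ≡ 70 (mod 143)
Candidate C: Squares mod 143: 135^1≡135, 135^2≡64, 135^4≡92, 135^8≡27; 13 = 8 + 4 + 1, so 135^13 ≡ 27·92·135 ≡ 5 (mod 143)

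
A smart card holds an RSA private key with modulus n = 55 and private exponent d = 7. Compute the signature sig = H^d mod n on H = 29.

39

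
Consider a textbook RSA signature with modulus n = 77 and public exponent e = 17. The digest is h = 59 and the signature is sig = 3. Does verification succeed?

fails

Squares mod 77: sig^1≡3, sig^2≡9, sig^4≡4, sig^8≡16, sig^16≡25
17 = 16 + 1, so sig^17 ≡ 25·3 ≡ 75 (mod 77)
sig^17 mod 77 = 75, but h = 59.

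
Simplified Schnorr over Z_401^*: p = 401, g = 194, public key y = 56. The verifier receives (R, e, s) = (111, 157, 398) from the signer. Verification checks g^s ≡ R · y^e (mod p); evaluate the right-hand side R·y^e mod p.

159

56^2 = 3136 ≡ 329
56^4 ≡ 329^2 = 108241 ≡ 372
56^8 ≡ 372^2 = 138384 ≡ 39
56^16 ≡ 39^2 = 1521 ≡ 318
56^32 ≡ 318^2 = 101124 ≡ 72
56^64 ≡ 72^2 = 5184 ≡ 372
56^128 ≡ 372^2 = 138384 ≡ 39
157 = 128 + 16 + 8 + 4 + 1, so 56^157 ≡ 39·318·39·372·56 ≡ 164 (mod 401)
R · y^e ≡ 111·164 = 18204 ≡ 159 (mod 401)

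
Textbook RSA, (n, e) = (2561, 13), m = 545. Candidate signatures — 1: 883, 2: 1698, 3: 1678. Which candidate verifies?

Candidate 1: Squares mod 2561: 883^1≡883, 883^2≡1145, 883^4≡2354, 883^8≡1873; 13 = 8 + 4 + 1, so 883^13 ≡ 1873·2354·883 ≡ 545 (mod 2561)
  → matches m = 545
Candidate 2: Squares mod 2561: 1698^1≡1698, 1698^2≡2079, 1698^4≡1834, 1698^8≡963; 13 = 8 + 4 + 1, so 1698^13 ≡ 963·1834·1698 ≡ 1165 (mod 2561)
Candidate 3: Squares mod 2561: 1678^1≡1678, 1678^2≡1145, 1678^4≡2354, 1678^8≡1873; 13 = 8 + 4 + 1, so 1678^13 ≡ 1873·2354·1678 ≡ 2016 (mod 2561)

1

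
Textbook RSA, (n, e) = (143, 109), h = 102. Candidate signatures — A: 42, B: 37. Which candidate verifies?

Candidate A: 42^2 = 1764 ≡ 48; 42^4 ≡ 48^2 = 2304 ≡ 16; 42^8 ≡ 16^2 = 256 ≡ 113; 42^16 ≡ 113^2 = 12769 ≡ 42; 42^32 ≡ 42^2 = 1764 ≡ 48; 42^64 ≡ 48^2 = 2304 ≡ 16; 109 = 64 + 32 + 8 + 4 + 1, so 42^109 ≡ 16·48·113·16·42 ≡ 16 (mod 143)
Candidate B: 37^2 = 1369 ≡ 82; 37^4 ≡ 82^2 = 6724 ≡ 3; 37^8 ≡ 3^2 = 9; 37^16 ≡ 9^2 = 81; 37^32 ≡ 81^2 = 6561 ≡ 126; 37^64 ≡ 126^2 = 15876 ≡ 3; 109 = 64 + 32 + 8 + 4 + 1, so 37^109 ≡ 3·126·9·3·37 ≡ 102 (mod 143)
  → matches h = 102

B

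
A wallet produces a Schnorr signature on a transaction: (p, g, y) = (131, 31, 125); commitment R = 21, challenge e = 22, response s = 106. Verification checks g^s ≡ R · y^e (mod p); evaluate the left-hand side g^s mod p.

105

Squares mod 131: 31^1≡31, 31^2≡44, 31^4≡102, 31^8≡55, 31^16≡12, 31^32≡13, 31^64≡38
106 = 64 + 32 + 8 + 2, so 31^106 ≡ 38·13·55·44 ≡ 105 (mod 131)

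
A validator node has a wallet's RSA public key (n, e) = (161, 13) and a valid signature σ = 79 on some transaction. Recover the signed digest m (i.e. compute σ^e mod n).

σ^2 ≡ 79^2 = 6241 ≡ 123
σ^4 ≡ 123^2 = 15129 ≡ 156
σ^8 ≡ 156^2 = 24336 ≡ 25
13 = 8 + 4 + 1, so σ^13 ≡ 25·156·79 ≡ 107 (mod 161)

107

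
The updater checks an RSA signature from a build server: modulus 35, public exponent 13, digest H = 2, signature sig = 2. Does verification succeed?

sig^2 ≡ 2^2 = 4
sig^4 ≡ 4^2 = 16
sig^8 ≡ 16^2 = 256 ≡ 11
13 = 8 + 4 + 1, so sig^13 ≡ 11·16·2 ≡ 2 (mod 35)
sig^13 mod 35 = 2 matches H.

passes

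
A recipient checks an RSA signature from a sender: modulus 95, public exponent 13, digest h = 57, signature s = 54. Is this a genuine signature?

s^2 ≡ 54^2 = 2916 ≡ 66
s^4 ≡ 66^2 = 4356 ≡ 81
s^8 ≡ 81^2 = 6561 ≡ 6
13 = 8 + 4 + 1, so s^13 ≡ 6·81·54 ≡ 24 (mod 95)
s^13 mod 95 = 24, but h = 57.

forged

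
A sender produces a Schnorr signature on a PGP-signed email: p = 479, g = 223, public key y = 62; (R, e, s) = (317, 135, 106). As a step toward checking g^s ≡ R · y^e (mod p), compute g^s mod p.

224

223^2 = 49729 ≡ 392
223^4 ≡ 392^2 = 153664 ≡ 384
223^8 ≡ 384^2 = 147456 ≡ 403
223^16 ≡ 403^2 = 162409 ≡ 28
223^32 ≡ 28^2 = 784 ≡ 305
223^64 ≡ 305^2 = 93025 ≡ 99
106 = 64 + 32 + 8 + 2, so 223^106 ≡ 99·305·403·392 ≡ 224 (mod 479)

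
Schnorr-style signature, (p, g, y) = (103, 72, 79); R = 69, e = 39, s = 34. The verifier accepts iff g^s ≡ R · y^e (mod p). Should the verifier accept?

reject

g^s mod p:
72^2 = 5184 ≡ 34
72^4 ≡ 34^2 = 1156 ≡ 23
72^8 ≡ 23^2 = 529 ≡ 14
72^16 ≡ 14^2 = 196 ≡ 93
72^32 ≡ 93^2 = 8649 ≡ 100
34 = 32 + 2, so 72^34 ≡ 100·34 ≡ 1 (mod 103)
R · y^e mod p:
79^2 = 6241 ≡ 61
79^4 ≡ 61^2 = 3721 ≡ 13
79^8 ≡ 13^2 = 169 ≡ 66
79^16 ≡ 66^2 = 4356 ≡ 30
79^32 ≡ 30^2 = 900 ≡ 76
39 = 32 + 4 + 2 + 1, so 79^39 ≡ 76·13·61·79 ≡ 100 (mod 103)
69·100 = 6900 ≡ 102 (mod 103)
1 ≠ 102; the check fails.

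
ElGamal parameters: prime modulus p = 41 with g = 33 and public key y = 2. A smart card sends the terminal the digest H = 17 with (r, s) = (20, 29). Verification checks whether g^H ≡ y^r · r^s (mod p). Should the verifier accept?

Left side g^H mod p:
Squares mod 41: 33^1≡33, 33^2≡23, 33^4≡37, 33^8≡16, 33^16≡10
17 = 16 + 1, so 33^17 ≡ 10·33 ≡ 2 (mod 41)
Right side y^r · r^s mod p:
Squares mod 41: 2^1≡2, 2^2≡4, 2^4≡16, 2^8≡10, 2^16≡18
20 = 16 + 4, so 2^20 ≡ 18·16 ≡ 1 (mod 41)
Squares mod 41: 20^1≡20, 20^2≡31, 20^4≡18, 20^8≡37, 20^16≡16
29 = 16 + 8 + 4 + 1, so 20^29 ≡ 16·37·18·20 ≡ 2 (mod 41)
1·2 = 2 ≡ 2 (mod 41)
2 ≡ 2 (mod 41), so the signature is genuine.

accept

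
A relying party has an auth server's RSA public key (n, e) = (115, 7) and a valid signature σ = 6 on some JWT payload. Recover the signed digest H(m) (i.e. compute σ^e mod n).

Squares mod 115: σ^1≡6, σ^2≡36, σ^4≡31
7 = 4 + 2 + 1, so σ^7 ≡ 31·36·6 ≡ 26 (mod 115)

26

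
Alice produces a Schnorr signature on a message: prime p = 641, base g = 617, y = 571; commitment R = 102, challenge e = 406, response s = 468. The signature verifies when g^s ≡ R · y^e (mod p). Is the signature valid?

valid

g^s mod p:
617^2 = 380689 ≡ 576
617^4 ≡ 576^2 = 331776 ≡ 379
617^8 ≡ 379^2 = 143641 ≡ 57
617^16 ≡ 57^2 = 3249 ≡ 44
617^32 ≡ 44^2 = 1936 ≡ 13
617^64 ≡ 13^2 = 169
617^128 ≡ 169^2 = 28561 ≡ 357
617^256 ≡ 357^2 = 127449 ≡ 531
468 = 256 + 128 + 64 + 16 + 4, so 617^468 ≡ 531·357·169·44·379 ≡ 276 (mod 641)
R · y^e mod p:
571^2 = 326041 ≡ 413
571^4 ≡ 413^2 = 170569 ≡ 63
571^8 ≡ 63^2 = 3969 ≡ 123
571^16 ≡ 123^2 = 15129 ≡ 386
571^32 ≡ 386^2 = 148996 ≡ 284
571^64 ≡ 284^2 = 80656 ≡ 531
571^128 ≡ 531^2 = 281961 ≡ 562
571^256 ≡ 562^2 = 315844 ≡ 472
406 = 256 + 128 + 16 + 4 + 2, so 571^406 ≡ 472·562·386·63·413 ≡ 606 (mod 641)
102·606 = 61812 ≡ 276 (mod 641)
276 ≡ 276 (mod 641); signature holds.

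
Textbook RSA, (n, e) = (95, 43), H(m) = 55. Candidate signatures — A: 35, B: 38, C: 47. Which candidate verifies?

Candidate A: Squares mod 95: 35^1≡35, 35^2≡85, 35^4≡5, 35^8≡25, 35^16≡55, 35^32≡80; 43 = 32 + 8 + 2 + 1, so 35^43 ≡ 80·25·85·35 ≡ 55 (mod 95)
  → matches H(m) = 55
Candidate B: Squares mod 95: 38^1≡38, 38^2≡19, 38^4≡76, 38^8≡76, 38^16≡76, 38^32≡76; 43 = 32 + 8 + 2 + 1, so 38^43 ≡ 76·76·19·38 ≡ 57 (mod 95)
Candidate C: Squares mod 95: 47^1≡47, 47^2≡24, 47^4≡6, 47^8≡36, 47^16≡61, 47^32≡16; 43 = 32 + 8 + 2 + 1, so 47^43 ≡ 16·36·24·47 ≡ 23 (mod 95)

A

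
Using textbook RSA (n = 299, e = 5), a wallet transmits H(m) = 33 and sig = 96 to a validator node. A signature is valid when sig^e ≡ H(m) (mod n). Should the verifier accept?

reject

sig^2 ≡ 96^2 = 9216 ≡ 246
sig^4 ≡ 246^2 = 60516 ≡ 118
5 = 4 + 1, so sig^5 ≡ 118·96 ≡ 265 (mod 299)
The recovered value 265 does not match the digest 33.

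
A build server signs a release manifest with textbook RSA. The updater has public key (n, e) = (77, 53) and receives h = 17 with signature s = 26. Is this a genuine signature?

forged

s^2 ≡ 26^2 = 676 ≡ 60
s^4 ≡ 60^2 = 3600 ≡ 58
s^8 ≡ 58^2 = 3364 ≡ 53
s^16 ≡ 53^2 = 2809 ≡ 37
s^32 ≡ 37^2 = 1369 ≡ 60
53 = 32 + 16 + 4 + 1, so s^53 ≡ 60·37·58·26 ≡ 31 (mod 77)
The recovered value 31 does not match the digest 17.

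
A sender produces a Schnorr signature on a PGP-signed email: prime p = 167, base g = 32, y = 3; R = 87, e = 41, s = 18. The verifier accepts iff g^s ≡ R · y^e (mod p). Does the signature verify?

verifies

g^s mod p:
32^2 = 1024 ≡ 22
32^4 ≡ 22^2 = 484 ≡ 150
32^8 ≡ 150^2 = 22500 ≡ 122
32^16 ≡ 122^2 = 14884 ≡ 21
18 = 16 + 2, so 32^18 ≡ 21·22 ≡ 128 (mod 167)
R · y^e mod p:
3^2 = 9
3^4 ≡ 9^2 = 81
3^8 ≡ 81^2 = 6561 ≡ 48
3^16 ≡ 48^2 = 2304 ≡ 133
3^32 ≡ 133^2 = 17689 ≡ 154
41 = 32 + 8 + 1, so 3^41 ≡ 154·48·3 ≡ 132 (mod 167)
87·132 = 11484 ≡ 128 (mod 167)
128 ≡ 128 (mod 167); signature holds.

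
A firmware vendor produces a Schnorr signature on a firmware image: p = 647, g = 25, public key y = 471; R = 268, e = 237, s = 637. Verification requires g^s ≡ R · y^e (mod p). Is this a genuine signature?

genuine

g^s mod p:
25^2 = 625
25^4 ≡ 625^2 = 390625 ≡ 484
25^8 ≡ 484^2 = 234256 ≡ 42
25^16 ≡ 42^2 = 1764 ≡ 470
25^32 ≡ 470^2 = 220900 ≡ 273
25^64 ≡ 273^2 = 74529 ≡ 124
25^128 ≡ 124^2 = 15376 ≡ 495
25^256 ≡ 495^2 = 245025 ≡ 459
25^512 ≡ 459^2 = 210681 ≡ 406
637 = 512 + 64 + 32 + 16 + 8 + 4 + 1, so 25^637 ≡ 406·124·273·470·42·484·25 ≡ 411 (mod 647)
R · y^e mod p:
471^2 = 221841 ≡ 567
471^4 ≡ 567^2 = 321489 ≡ 577
471^8 ≡ 577^2 = 332929 ≡ 371
471^16 ≡ 371^2 = 137641 ≡ 477
471^32 ≡ 477^2 = 227529 ≡ 432
471^64 ≡ 432^2 = 186624 ≡ 288
471^128 ≡ 288^2 = 82944 ≡ 128
237 = 128 + 64 + 32 + 8 + 4 + 1, so 471^237 ≡ 128·288·432·371·577·471 ≡ 115 (mod 647)
268·115 = 30820 ≡ 411 (mod 647)
411 ≡ 411 (mod 647); signature holds.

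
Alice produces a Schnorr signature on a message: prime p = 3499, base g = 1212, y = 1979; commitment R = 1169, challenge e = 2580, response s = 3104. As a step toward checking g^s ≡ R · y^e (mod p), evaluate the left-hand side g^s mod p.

1212^2 = 1468944 ≡ 2863
1212^4 ≡ 2863^2 = 8196769 ≡ 2111
1212^8 ≡ 2111^2 = 4456321 ≡ 2094
1212^16 ≡ 2094^2 = 4384836 ≡ 589
1212^32 ≡ 589^2 = 346921 ≡ 520
1212^64 ≡ 520^2 = 270400 ≡ 977
1212^128 ≡ 977^2 = 954529 ≡ 2801
1212^256 ≡ 2801^2 = 7845601 ≡ 843
1212^512 ≡ 843^2 = 710649 ≡ 352
1212^1024 ≡ 352^2 = 123904 ≡ 1439
1212^2048 ≡ 1439^2 = 2070721 ≡ 2812
3104 = 2048 + 1024 + 32, so 1212^3104 ≡ 2812·1439·520 ≡ 1221 (mod 3499)

1221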